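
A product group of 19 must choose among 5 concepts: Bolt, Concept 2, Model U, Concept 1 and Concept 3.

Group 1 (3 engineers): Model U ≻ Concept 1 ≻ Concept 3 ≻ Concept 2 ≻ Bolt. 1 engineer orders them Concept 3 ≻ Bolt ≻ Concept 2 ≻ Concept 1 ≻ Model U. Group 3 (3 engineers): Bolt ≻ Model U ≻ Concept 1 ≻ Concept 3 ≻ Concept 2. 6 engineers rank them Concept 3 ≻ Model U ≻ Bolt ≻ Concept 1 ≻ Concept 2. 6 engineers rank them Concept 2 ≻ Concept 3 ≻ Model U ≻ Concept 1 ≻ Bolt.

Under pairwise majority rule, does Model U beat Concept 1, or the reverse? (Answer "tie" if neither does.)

Model U

Ballots ranking Model U above Concept 1: 3 + 3 + 6 + 6 = 18.
Ballots ranking Concept 1 above Model U: 19 − 18 = 1.
Model U wins the head-to-head 18–1.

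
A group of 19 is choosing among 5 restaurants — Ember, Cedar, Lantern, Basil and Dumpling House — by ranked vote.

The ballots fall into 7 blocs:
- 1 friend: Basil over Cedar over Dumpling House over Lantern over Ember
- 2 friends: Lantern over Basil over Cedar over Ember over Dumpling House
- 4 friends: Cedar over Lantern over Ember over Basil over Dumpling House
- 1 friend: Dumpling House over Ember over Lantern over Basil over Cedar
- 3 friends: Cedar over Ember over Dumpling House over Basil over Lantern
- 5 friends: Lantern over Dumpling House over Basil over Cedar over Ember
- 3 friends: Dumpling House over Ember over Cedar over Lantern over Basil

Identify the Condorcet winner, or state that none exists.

Pairwise majorities:
Ember vs Cedar: Ember preferred on 1+3 = 4 ballots; Cedar wins 15–4.
Ember vs Lantern: Lantern, 12–7.
Ember vs Basil: Ember, 11–8.
Ember vs Dumpling House: Dumpling House, 10–9.
Cedar vs Lantern: Cedar preferred on 1+4+3+3 = 11 ballots; Cedar wins 11–8.
Cedar vs Basil: Cedar wins 10–9.
Cedar–Dumpling House: Cedar 10–9.
Lantern vs Basil: 15 to 4, Lantern.
Lantern vs Dumpling House: Lantern is ranked higher on 2+4+5 = 11 ballots, Dumpling House on 8. Lantern wins 11–8.
Basil vs Dumpling House: 7 to 12, Dumpling House.
Cedar wins every pairwise contest, so Cedar is the Condorcet winner.

Cedar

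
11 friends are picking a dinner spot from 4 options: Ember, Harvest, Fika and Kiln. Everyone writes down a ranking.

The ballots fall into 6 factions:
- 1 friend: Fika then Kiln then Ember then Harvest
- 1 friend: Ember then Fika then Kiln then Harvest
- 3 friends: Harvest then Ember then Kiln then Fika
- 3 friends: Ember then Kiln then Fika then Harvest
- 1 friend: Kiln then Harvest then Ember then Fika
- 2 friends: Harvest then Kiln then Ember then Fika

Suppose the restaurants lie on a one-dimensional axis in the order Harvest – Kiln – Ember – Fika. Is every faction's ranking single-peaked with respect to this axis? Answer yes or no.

Axis positions: Harvest=1, Kiln=2, Ember=3, Fika=4.
Faction 1: ranking walks positions 4-2-3-1; Kiln is ranked above Ember even though Ember lies between Kiln and the peak Fika on the axis — preferences dip and rise again. Not single-peaked.
Faction 2 (peak Ember at position 3): ranking walks positions 3-4-2-1, expanding outward from the peak — single-peaked.
Faction 3: ranking walks positions 1-3-2-4; Ember is ranked above Kiln even though Kiln lies between Ember and the peak Harvest on the axis — preferences dip and rise again. Not single-peaked.
Faction 4 (peak Ember at position 3): ranking walks positions 3-2-4-1, expanding outward from the peak — single-peaked.
Faction 5 (peak Kiln at position 2): ranking walks positions 2-1-3-4, expanding outward from the peak — single-peaked.
Faction 6 (peak Harvest at position 1): ranking walks positions 1-2-3-4, expanding outward from the peak — single-peaked.
Faction 1 violates single-peakedness, so the profile is not single-peaked on this axis.

no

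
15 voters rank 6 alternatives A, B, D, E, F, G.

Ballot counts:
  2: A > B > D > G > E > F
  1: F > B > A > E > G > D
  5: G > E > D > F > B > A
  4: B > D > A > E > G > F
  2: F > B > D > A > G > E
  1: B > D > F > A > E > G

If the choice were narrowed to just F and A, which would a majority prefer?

F

Ballots ranking F above A: 1 + 5 + 2 + 1 = 9.
Ballots ranking A above F: 15 − 9 = 6.
F wins the head-to-head 9–6.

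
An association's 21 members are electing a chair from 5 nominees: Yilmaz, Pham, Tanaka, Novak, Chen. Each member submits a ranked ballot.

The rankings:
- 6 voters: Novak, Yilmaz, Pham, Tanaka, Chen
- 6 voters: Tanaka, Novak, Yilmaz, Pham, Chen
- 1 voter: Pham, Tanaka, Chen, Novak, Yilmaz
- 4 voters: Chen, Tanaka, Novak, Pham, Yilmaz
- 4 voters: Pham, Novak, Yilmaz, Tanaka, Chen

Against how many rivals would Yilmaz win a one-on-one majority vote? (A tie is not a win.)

2

Yilmaz against each rival (21 voters):
Yilmaz vs Pham: Yilmaz, 12–9.
Yilmaz vs Tanaka: 10 to 11, Tanaka.
Yilmaz vs Novak: Yilmaz is ranked higher on 0 ballots, Novak on 21. Novak wins 21–0.
Yilmaz–Chen: Yilmaz 16–5.
Yilmaz beats Pham, Chen; loses to Tanaka, Novak — 2 pairwise wins.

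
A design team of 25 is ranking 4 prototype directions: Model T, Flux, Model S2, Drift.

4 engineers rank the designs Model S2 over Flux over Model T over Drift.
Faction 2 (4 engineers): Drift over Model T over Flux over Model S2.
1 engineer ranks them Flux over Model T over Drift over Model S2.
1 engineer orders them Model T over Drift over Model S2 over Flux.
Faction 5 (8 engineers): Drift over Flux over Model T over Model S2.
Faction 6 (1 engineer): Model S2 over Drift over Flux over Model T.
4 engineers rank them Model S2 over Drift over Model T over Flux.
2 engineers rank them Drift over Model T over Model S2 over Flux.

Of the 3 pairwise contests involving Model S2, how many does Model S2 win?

Model S2 against each rival (25 engineers):
Model S2–Model T: Model T 16–9.
Model S2 vs Flux: Flux wins 13–12.
Model S2 vs Drift: 9 to 16, Drift.
Model S2 beats no one; loses to Model T, Flux, Drift — 0 pairwise wins.

0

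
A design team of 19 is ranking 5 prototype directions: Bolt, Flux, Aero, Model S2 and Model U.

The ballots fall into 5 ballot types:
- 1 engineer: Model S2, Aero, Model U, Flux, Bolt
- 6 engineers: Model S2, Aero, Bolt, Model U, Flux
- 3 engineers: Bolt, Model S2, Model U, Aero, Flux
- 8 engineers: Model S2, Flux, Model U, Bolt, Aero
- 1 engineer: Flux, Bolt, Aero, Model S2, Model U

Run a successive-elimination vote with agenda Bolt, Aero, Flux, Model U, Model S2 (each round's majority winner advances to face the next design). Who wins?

Model S2

Round 1: Bolt vs Aero — 12–7, Bolt advances.
Round 2: Bolt vs Flux — 9–10, Flux advances.
Round 3: Flux vs Model U — 9–10, Model U advances.
Round 4: Model U vs Model S2 — 0–19, Model S2 advances.
The agenda winner is Model S2.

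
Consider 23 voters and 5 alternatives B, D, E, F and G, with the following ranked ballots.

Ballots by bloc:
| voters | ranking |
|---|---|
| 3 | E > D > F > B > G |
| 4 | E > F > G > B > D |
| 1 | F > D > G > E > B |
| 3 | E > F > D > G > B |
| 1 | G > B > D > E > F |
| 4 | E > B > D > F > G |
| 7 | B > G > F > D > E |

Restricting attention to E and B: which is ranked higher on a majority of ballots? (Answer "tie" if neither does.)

E

Ballots ranking E above B: 3 + 4 + 1 + 3 + 4 = 15.
Ballots ranking B above E: 23 − 15 = 8.
E wins the head-to-head 15–8.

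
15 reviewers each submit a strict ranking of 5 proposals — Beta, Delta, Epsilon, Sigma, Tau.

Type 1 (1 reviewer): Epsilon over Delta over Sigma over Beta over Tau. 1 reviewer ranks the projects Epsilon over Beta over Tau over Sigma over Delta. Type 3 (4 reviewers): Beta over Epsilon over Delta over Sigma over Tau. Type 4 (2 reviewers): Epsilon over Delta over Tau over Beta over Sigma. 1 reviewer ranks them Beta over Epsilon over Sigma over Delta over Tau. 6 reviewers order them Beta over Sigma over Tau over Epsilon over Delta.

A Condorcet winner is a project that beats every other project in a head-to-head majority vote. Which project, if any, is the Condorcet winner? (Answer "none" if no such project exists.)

Beta

Pairwise majorities:
Beta vs Delta: Beta, 12–3.
Beta vs Epsilon: Beta wins 11–4.
Beta–Sigma: Beta 14–1.
Beta vs Tau: Beta, 13–2.
Delta–Epsilon: Epsilon 15–0.
Delta vs Sigma: Sigma, 8–7.
Delta vs Tau: Delta, 8–7.
Epsilon vs Sigma: Epsilon wins 9–6.
Epsilon vs Tau: Epsilon, 9–6.
Sigma vs Tau: Sigma, 12–3.
Beta beats each of Delta, Epsilon, Sigma, Tau — Beta is the Condorcet winner.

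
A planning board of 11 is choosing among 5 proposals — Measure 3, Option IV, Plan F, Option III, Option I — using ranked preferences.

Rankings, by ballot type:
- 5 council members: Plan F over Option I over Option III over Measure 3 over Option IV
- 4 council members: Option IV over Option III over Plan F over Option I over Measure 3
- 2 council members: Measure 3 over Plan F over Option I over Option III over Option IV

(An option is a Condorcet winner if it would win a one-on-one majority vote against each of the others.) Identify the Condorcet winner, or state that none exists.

Plan F

Pairwise majorities:
Measure 3 vs Option IV: Measure 3, 7–4.
Measure 3 vs Plan F: Plan F wins 9–2.
Measure 3 vs Option III: Option III, 9–2.
Measure 3 vs Option I: Option I, 9–2.
Option IV–Plan F: Plan F 7–4.
Option IV–Option III: Option III 7–4.
Option IV vs Option I: Option I, 7–4.
Plan F–Option III: Plan F 7–4.
Plan F vs Option I: Plan F wins 11–0.
Option III–Option I: Option I 7–4.
Only Plan F has no losses; Plan F is the Condorcet winner.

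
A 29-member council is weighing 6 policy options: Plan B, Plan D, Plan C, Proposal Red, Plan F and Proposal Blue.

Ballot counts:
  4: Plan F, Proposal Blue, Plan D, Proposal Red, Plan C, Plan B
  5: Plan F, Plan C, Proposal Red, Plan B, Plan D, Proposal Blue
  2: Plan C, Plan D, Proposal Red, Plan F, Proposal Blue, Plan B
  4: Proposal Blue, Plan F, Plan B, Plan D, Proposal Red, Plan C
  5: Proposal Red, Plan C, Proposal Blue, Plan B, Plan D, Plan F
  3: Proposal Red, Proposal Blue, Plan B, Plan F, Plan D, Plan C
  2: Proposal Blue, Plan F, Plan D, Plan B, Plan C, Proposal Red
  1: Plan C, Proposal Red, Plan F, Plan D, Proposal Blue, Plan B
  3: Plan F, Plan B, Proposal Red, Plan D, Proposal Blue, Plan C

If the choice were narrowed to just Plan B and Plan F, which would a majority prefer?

Plan F

Ballots ranking Plan B above Plan F: 5 + 3 = 8.
Ballots ranking Plan F above Plan B: 29 − 8 = 21.
Plan F wins the head-to-head 21–8.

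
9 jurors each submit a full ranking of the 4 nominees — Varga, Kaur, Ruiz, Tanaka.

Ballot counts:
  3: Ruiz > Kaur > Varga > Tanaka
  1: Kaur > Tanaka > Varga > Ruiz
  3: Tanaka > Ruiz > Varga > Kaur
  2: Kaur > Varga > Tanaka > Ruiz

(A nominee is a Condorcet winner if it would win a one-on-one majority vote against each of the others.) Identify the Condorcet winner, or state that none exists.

none

Head-to-head results (9 jurors):
Varga–Kaur: Kaur 6–3.
Varga vs Ruiz: Ruiz, 6–3.
Varga–Tanaka: Varga 5–4.
Kaur–Ruiz: Ruiz 6–3.
Kaur vs Tanaka: Kaur, 6–3.
Ruiz vs Tanaka: Tanaka wins 6–3.
Each nominee drops at least one matchup (Varga loses to Kaur; Kaur loses to Ruiz; Ruiz loses to Tanaka; Tanaka loses to Varga); the cycle Varga → Tanaka → Ruiz → Varga rules out a Condorcet winner.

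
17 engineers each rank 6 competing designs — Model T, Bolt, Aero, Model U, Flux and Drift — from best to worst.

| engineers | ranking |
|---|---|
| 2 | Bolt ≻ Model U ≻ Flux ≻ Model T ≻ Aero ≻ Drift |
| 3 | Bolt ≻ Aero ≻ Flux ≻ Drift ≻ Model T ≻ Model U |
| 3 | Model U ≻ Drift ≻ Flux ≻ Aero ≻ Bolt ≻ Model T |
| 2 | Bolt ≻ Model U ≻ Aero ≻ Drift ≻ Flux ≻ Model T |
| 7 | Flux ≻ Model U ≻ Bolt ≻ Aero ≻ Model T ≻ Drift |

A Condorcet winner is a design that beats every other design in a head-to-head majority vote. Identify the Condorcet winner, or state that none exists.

Pairwise majorities:
Model T vs Bolt: Bolt, 17–0.
Model T–Aero: Aero 15–2.
Model T–Model U: Model U 14–3.
Model T vs Flux: Flux wins 17–0.
Model T vs Drift: 9 to 8, Model T.
Bolt–Aero: Bolt 14–3.
Bolt–Model U: Model U 10–7.
Bolt vs Flux: Bolt preferred on 2+3+2 = 7 ballots; Flux wins 10–7.
Bolt vs Drift: 2+3+2+7 = 14 for Bolt, 3 for Drift — Bolt by 14–3.
Aero–Model U: Model U 14–3.
Aero vs Flux: Aero preferred on 3+2 = 5 ballots; Flux wins 12–5.
Aero vs Drift: Aero, 14–3.
Model U vs Flux: Flux wins 10–7.
Model U vs Drift: Model U wins 14–3.
Flux vs Drift: 12 to 5, Flux.
Flux beats each of Model T, Bolt, Aero, Model U, Drift — Flux is the Condorcet winner.

Flux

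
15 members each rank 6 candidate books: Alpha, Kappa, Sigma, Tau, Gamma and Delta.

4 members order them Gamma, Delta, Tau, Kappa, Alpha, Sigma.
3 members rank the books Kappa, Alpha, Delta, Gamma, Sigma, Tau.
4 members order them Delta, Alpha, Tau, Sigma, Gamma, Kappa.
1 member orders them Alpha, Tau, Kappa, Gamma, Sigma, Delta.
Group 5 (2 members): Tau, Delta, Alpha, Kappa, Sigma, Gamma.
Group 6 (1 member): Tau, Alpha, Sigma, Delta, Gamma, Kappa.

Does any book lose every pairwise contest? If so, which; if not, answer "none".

Sigma

Pairwise majorities:
Alpha vs Kappa: Alpha preferred on 4+1+2+1 = 8 ballots; Alpha wins 8–7.
Alpha vs Sigma: Alpha preferred on 4+3+4+1+2+1 = 15 ballots; Alpha wins 15–0.
Alpha vs Tau: Alpha preferred on 3+4+1 = 8 ballots; Alpha wins 8–7.
Alpha–Gamma: Alpha 11–4.
Alpha vs Delta: Delta wins 10–5.
Kappa vs Sigma: Kappa preferred on 4+3+1+2 = 10 ballots; Kappa wins 10–5.
Kappa vs Tau: Tau, 12–3.
Kappa vs Gamma: Gamma, 9–6.
Kappa vs Delta: Kappa preferred on 3+1 = 4 ballots; Delta wins 11–4.
Sigma vs Tau: 3 for Sigma, 12 for Tau — Tau by 12–3.
Sigma vs Gamma: Gamma wins 8–7.
Sigma–Delta: Delta 13–2.
Tau vs Gamma: Tau wins 8–7.
Tau vs Delta: Delta wins 11–4.
Gamma vs Delta: Gamma preferred on 4+1 = 5 ballots; Delta wins 10–5.
Sigma loses to every other book — it is the Condorcet loser.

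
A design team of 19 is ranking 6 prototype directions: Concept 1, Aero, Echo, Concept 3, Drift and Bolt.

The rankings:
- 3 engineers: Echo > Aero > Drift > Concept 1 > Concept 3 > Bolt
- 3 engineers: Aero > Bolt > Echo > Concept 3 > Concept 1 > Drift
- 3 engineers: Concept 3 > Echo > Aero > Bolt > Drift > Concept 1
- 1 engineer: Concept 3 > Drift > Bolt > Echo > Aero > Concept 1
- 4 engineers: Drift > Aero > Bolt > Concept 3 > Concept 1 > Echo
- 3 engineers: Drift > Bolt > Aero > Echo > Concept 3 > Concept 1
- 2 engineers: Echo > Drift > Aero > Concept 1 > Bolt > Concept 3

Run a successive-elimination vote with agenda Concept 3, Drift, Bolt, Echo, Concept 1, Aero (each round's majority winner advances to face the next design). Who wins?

Aero

Round 1: Concept 3 vs Drift — 7–12, Drift advances.
Round 2: Drift vs Bolt — 13–6, Drift advances.
Round 3: Drift vs Echo — 8–11, Echo advances.
Round 4: Echo vs Concept 1 — 15–4, Echo advances.
Round 5: Echo vs Aero — 9–10, Aero advances.
Aero survives the agenda.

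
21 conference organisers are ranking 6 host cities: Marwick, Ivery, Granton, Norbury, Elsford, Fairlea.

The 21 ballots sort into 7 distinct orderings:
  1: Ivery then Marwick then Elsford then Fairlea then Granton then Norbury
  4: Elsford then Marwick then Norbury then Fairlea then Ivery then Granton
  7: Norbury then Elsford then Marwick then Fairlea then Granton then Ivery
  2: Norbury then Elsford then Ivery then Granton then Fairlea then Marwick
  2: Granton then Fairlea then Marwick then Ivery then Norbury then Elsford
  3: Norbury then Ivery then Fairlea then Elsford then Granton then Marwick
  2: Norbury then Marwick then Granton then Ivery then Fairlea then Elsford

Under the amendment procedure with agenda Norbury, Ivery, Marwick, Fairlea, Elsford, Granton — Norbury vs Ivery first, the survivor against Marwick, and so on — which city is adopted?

Round 1: Norbury vs Ivery — 18–3, Norbury advances.
Round 2: Norbury vs Marwick — 14–7, Norbury advances.
Round 3: Norbury vs Fairlea — 18–3, Norbury advances.
Round 4: Norbury vs Elsford — 16–5, Norbury advances.
Round 5: Norbury vs Granton — 18–3, Norbury advances.
Norbury survives the agenda.

Norbury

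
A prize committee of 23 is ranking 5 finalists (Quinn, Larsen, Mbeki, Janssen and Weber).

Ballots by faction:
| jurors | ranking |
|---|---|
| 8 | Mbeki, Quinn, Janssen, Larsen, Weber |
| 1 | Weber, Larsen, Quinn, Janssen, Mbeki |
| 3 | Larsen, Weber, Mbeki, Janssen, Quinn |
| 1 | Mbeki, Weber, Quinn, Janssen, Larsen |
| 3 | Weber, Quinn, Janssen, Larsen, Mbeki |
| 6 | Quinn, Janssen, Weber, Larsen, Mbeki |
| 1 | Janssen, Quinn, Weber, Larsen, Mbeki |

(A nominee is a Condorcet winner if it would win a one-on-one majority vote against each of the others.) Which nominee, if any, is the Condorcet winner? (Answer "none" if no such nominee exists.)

Check each pair by majority over 23 ballots:
Quinn vs Larsen: Quinn preferred on 8+1+3+6+1 = 19 ballots; Quinn wins 19–4.
Quinn vs Mbeki: Quinn preferred on 1+3+6+1 = 11 ballots; Mbeki wins 12–11.
Quinn vs Janssen: 19 to 4, Quinn.
Quinn vs Weber: Quinn is ranked higher on 8+6+1 = 15 ballots, Weber on 8. Quinn wins 15–8.
Larsen vs Mbeki: 14 to 9, Larsen.
Larsen vs Janssen: Larsen preferred on 1+3 = 4 ballots; Janssen wins 19–4.
Larsen vs Weber: 11 to 12, Weber.
Mbeki vs Janssen: Mbeki is ranked higher on 8+3+1 = 12 ballots, Janssen on 11. Mbeki wins 12–11.
Mbeki vs Weber: 9 to 14, Weber.
Janssen vs Weber: 8+6+1 = 15 for Janssen, 8 for Weber — Janssen by 15–8.
Each nominee drops at least one matchup (Quinn loses to Mbeki; Larsen loses to Quinn; Mbeki loses to Larsen; Janssen loses to Quinn; Weber loses to Quinn); the cycle Quinn → Larsen → Mbeki → Quinn rules out a Condorcet winner.

none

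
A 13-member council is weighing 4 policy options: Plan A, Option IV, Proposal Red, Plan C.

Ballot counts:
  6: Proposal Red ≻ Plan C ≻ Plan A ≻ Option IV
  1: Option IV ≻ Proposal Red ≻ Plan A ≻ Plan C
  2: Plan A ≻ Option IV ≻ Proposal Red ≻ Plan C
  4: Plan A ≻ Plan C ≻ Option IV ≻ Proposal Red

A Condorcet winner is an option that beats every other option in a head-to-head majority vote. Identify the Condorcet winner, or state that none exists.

Head-to-head results (13 council members):
Plan A vs Option IV: Plan A is ranked higher on 6+2+4 = 12 ballots, Option IV on 1. Plan A wins 12–1.
Plan A vs Proposal Red: Plan A is ranked higher on 2+4 = 6 ballots, Proposal Red on 7. Proposal Red wins 7–6.
Plan A vs Plan C: 1+2+4 = 7 for Plan A, 6 for Plan C — Plan A by 7–6.
Option IV vs Proposal Red: Option IV is ranked higher on 1+2+4 = 7 ballots, Proposal Red on 6. Option IV wins 7–6.
Option IV vs Plan C: Plan C wins 10–3.
Proposal Red vs Plan C: 6+1+2 = 9 for Proposal Red, 4 for Plan C — Proposal Red by 9–4.
Every option loses at least once (Plan A loses to Proposal Red; Option IV loses to Plan A; Proposal Red loses to Option IV; Plan C loses to Plan A). The majority relation contains the cycle Plan A beats Option IV beats Proposal Red beats Plan A, so there is no Condorcet winner.

none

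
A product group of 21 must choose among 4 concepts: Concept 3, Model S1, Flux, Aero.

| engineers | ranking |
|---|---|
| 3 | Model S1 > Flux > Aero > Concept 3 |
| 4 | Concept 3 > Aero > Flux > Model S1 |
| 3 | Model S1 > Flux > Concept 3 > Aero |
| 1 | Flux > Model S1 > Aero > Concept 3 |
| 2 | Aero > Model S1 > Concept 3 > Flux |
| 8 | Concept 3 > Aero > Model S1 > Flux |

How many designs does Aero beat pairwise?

Aero against each rival (21 engineers):
Aero–Concept 3: Concept 3 15–6.
Aero vs Model S1: 4+2+8 = 14 for Aero, 7 for Model S1 — Aero by 14–7.
Aero–Flux: Aero 14–7.
Aero beats Model S1, Flux; loses to Concept 3 — 2 pairwise wins.

2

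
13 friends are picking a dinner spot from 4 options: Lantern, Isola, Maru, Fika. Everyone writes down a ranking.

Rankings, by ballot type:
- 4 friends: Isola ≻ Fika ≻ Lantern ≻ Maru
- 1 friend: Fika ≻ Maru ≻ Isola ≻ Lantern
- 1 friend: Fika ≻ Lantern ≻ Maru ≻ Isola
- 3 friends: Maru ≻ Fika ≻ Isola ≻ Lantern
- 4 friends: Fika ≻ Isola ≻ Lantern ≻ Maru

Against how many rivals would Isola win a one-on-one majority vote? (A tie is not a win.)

Isola against each rival (13 friends):
Isola vs Lantern: Isola preferred on 4+1+3+4 = 12 ballots; Isola wins 12–1.
Isola vs Maru: Isola, 8–5.
Isola vs Fika: Fika, 9–4.
Isola beats Lantern, Maru; loses to Fika — 2 pairwise wins.

2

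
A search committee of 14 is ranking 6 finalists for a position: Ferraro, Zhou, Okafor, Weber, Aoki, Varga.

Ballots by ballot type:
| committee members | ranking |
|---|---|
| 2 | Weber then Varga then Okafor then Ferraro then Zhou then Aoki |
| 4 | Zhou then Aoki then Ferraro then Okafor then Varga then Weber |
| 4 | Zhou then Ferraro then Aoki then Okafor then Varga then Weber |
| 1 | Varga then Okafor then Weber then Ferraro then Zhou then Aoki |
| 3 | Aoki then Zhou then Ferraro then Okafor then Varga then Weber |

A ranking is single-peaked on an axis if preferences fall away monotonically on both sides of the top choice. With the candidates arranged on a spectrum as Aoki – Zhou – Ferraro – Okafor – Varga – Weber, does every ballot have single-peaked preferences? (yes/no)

yes

Axis positions: Aoki=1, Zhou=2, Ferraro=3, Okafor=4, Varga=5, Weber=6.
Ballot type 1 (peak Weber at position 6): ranking walks positions 6-5-4-3-2-1, expanding outward from the peak — single-peaked.
Ballot type 2 (peak Zhou at position 2): ranking walks positions 2-1-3-4-5-6, expanding outward from the peak — single-peaked.
Ballot type 3 (peak Zhou at position 2): ranking walks positions 2-3-1-4-5-6, expanding outward from the peak — single-peaked.
Ballot type 4 (peak Varga at position 5): ranking walks positions 5-4-6-3-2-1, expanding outward from the peak — single-peaked.
Ballot type 5 (peak Aoki at position 1): ranking walks positions 1-2-3-4-5-6, expanding outward from the peak — single-peaked.
Every ranking is single-peaked on this axis.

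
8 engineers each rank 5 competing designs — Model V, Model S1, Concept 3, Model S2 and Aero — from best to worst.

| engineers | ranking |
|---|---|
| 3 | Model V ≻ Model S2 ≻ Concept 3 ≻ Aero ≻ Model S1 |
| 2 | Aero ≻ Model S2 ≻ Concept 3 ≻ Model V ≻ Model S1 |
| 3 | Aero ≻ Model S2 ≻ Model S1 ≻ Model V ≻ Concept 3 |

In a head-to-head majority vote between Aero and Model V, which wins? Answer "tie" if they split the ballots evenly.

Aero

Ballots ranking Aero above Model V: 2 + 3 = 5.
Ballots ranking Model V above Aero: 8 − 5 = 3.
Aero wins the head-to-head 5–3.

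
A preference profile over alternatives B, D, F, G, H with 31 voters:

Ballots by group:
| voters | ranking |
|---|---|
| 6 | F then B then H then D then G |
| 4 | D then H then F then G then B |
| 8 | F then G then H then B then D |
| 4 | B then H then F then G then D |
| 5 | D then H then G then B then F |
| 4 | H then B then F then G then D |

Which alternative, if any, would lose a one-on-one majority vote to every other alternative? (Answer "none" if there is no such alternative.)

D

Head-to-head results (31 voters):
B vs D: B, 22–9.
B vs F: F wins 18–13.
B vs G: 6+4+4 = 14 for B, 17 for G — G by 17–14.
B–H: H 21–10.
D vs F: D is ranked higher on 4+5 = 9 ballots, F on 22. F wins 22–9.
D vs G: 15 to 16, G.
D vs H: D is ranked higher on 4+5 = 9 ballots, H on 22. H wins 22–9.
F vs G: F is ranked higher on 6+4+8+4+4 = 26 ballots, G on 5. F wins 26–5.
F vs H: F is ranked higher on 6+8 = 14 ballots, H on 17. H wins 17–14.
G vs H: G preferred on 8 ballots; H wins 23–8.
D is beaten in every head-to-head and is the Condorcet loser.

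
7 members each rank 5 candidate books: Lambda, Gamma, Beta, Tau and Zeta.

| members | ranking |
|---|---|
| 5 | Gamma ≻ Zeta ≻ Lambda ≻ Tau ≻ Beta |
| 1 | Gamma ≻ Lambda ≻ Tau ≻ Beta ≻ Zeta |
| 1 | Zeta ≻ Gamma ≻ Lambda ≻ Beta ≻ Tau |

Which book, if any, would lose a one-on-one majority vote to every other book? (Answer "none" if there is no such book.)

Beta

Head-to-head results (7 members):
Lambda vs Gamma: Lambda is ranked higher on 0 ballots, Gamma on 7. Gamma wins 7–0.
Lambda vs Beta: Lambda, 7–0.
Lambda–Tau: Lambda 7–0.
Lambda vs Zeta: Zeta, 6–1.
Gamma vs Beta: Gamma wins 7–0.
Gamma vs Tau: 5+1+1 = 7 for Gamma, 0 for Tau — Gamma by 7–0.
Gamma vs Zeta: Gamma is ranked higher on 5+1 = 6 ballots, Zeta on 1. Gamma wins 6–1.
Beta–Tau: Tau 6–1.
Beta–Zeta: Zeta 6–1.
Tau vs Zeta: Zeta, 6–1.
Beta is beaten in every head-to-head and is the Condorcet loser.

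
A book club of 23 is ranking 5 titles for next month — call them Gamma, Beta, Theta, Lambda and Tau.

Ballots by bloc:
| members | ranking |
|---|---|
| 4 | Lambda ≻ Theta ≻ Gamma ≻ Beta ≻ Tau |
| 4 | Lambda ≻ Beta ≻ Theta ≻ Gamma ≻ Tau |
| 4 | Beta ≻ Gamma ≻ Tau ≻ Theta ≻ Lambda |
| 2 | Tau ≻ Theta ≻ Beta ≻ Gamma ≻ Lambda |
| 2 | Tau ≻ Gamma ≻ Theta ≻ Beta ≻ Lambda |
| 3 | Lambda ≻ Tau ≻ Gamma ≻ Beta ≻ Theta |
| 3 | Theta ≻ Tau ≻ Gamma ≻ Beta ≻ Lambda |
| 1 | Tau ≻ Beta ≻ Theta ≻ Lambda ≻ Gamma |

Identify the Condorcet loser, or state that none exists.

none

Head-to-head results (23 members):
Gamma vs Beta: 4+2+3+3 = 12 for Gamma, 11 for Beta — Gamma by 12–11.
Gamma vs Theta: 9 to 14, Theta.
Gamma vs Lambda: Lambda, 12–11.
Gamma vs Tau: Gamma wins 12–11.
Beta vs Theta: Beta, 12–11.
Beta vs Lambda: 4+2+2+3+1 = 12 for Beta, 11 for Lambda — Beta by 12–11.
Beta vs Tau: Beta is ranked higher on 4+4+4 = 12 ballots, Tau on 11. Beta wins 12–11.
Theta vs Lambda: 12 to 11, Theta.
Theta vs Tau: Theta preferred on 4+4+3 = 11 ballots; Tau wins 12–11.
Lambda vs Tau: 4+4+3 = 11 for Lambda, 12 for Tau — Tau by 12–11.
Every book wins at least one matchup (Gamma beats Beta; Beta beats Theta; Theta beats Gamma; Lambda beats Gamma; Tau beats Theta), so there is no Condorcet loser.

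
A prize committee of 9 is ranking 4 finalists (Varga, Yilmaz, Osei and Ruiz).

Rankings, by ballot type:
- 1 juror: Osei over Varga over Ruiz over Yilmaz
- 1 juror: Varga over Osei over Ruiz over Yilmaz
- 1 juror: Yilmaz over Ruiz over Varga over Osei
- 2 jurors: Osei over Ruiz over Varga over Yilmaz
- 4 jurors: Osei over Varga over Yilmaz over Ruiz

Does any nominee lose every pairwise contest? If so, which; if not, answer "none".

Pairwise majorities:
Varga vs Yilmaz: Varga wins 8–1.
Varga–Osei: Osei 7–2.
Varga vs Ruiz: Varga wins 6–3.
Yilmaz vs Osei: 1 for Yilmaz, 8 for Osei — Osei by 8–1.
Yilmaz vs Ruiz: Yilmaz is ranked higher on 1+4 = 5 ballots, Ruiz on 4. Yilmaz wins 5–4.
Osei vs Ruiz: 8 to 1, Osei.
Ruiz is beaten in every head-to-head and is the Condorcet loser.

Ruiz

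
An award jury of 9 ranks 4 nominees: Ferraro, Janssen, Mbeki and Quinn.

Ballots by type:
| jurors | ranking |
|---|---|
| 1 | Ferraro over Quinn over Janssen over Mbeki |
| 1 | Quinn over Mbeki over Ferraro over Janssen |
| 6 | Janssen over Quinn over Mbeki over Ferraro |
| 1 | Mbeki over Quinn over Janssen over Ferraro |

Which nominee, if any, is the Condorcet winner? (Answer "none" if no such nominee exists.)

Janssen

Head-to-head results (9 jurors):
Ferraro vs Janssen: Janssen, 7–2.
Ferraro vs Mbeki: Mbeki wins 8–1.
Ferraro vs Quinn: Quinn wins 8–1.
Janssen–Mbeki: Janssen 7–2.
Janssen vs Quinn: Janssen wins 6–3.
Mbeki vs Quinn: Quinn, 8–1.
Janssen defeats every rival head-to-head and is the Condorcet winner.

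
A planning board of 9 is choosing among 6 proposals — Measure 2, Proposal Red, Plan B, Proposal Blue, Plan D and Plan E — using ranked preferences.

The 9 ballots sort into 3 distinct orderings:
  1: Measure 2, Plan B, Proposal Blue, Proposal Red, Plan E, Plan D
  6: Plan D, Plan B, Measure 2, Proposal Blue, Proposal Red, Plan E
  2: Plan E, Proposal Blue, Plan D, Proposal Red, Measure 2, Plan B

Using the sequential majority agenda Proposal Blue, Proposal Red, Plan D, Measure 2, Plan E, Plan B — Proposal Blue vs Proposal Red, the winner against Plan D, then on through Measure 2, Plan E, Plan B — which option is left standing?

Round 1: Proposal Blue vs Proposal Red — 9–0, Proposal Blue advances.
Round 2: Proposal Blue vs Plan D — 3–6, Plan D advances.
Round 3: Plan D vs Measure 2 — 8–1, Plan D advances.
Round 4: Plan D vs Plan E — 6–3, Plan D advances.
Round 5: Plan D vs Plan B — 8–1, Plan D advances.
The agenda winner is Plan D.

Plan D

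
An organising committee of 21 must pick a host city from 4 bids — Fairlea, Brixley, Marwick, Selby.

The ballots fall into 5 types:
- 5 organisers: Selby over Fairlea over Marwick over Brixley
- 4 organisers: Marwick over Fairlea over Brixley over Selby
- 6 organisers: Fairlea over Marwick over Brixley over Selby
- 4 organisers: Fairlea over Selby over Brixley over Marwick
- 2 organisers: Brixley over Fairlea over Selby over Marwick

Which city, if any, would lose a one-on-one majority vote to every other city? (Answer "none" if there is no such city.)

Pairwise majorities:
Fairlea vs Brixley: Fairlea, 19–2.
Fairlea vs Marwick: Fairlea, 17–4.
Fairlea vs Selby: 4+6+4+2 = 16 for Fairlea, 5 for Selby — Fairlea by 16–5.
Brixley vs Marwick: Brixley is ranked higher on 4+2 = 6 ballots, Marwick on 15. Marwick wins 15–6.
Brixley vs Selby: Brixley, 12–9.
Marwick–Selby: Selby 11–10.
Every city wins at least one matchup (Fairlea beats Brixley; Brixley beats Selby; Marwick beats Brixley; Selby beats Marwick), so there is no Condorcet loser.

none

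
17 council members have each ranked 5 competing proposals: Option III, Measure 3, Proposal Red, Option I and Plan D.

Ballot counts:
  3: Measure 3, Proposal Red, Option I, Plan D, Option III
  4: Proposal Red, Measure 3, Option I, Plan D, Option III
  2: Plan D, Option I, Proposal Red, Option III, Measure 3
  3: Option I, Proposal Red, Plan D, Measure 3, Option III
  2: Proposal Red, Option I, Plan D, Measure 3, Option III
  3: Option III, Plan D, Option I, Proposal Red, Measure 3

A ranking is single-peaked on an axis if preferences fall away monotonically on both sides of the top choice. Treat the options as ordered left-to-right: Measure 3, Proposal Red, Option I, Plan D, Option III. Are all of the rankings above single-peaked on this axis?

yes

Axis positions: Measure 3=1, Proposal Red=2, Option I=3, Plan D=4, Option III=5.
Cluster 1 (peak Measure 3 at position 1): ranking walks positions 1-2-3-4-5, expanding outward from the peak — single-peaked.
Cluster 2 (peak Proposal Red at position 2): ranking walks positions 2-1-3-4-5, expanding outward from the peak — single-peaked.
Cluster 3 (peak Plan D at position 4): ranking walks positions 4-3-2-5-1, expanding outward from the peak — single-peaked.
Cluster 4 (peak Option I at position 3): ranking walks positions 3-2-4-1-5, expanding outward from the peak — single-peaked.
Cluster 5 (peak Proposal Red at position 2): ranking walks positions 2-3-4-1-5, expanding outward from the peak — single-peaked.
Cluster 6 (peak Option III at position 5): ranking walks positions 5-4-3-2-1, expanding outward from the peak — single-peaked.
Every ranking is single-peaked on this axis.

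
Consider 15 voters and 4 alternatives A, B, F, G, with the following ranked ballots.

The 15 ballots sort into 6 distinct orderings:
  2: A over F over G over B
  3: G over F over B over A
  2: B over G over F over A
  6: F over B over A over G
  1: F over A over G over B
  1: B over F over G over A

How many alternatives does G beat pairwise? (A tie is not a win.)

G against each rival (15 voters):
G vs A: G is ranked higher on 3+2+1 = 6 ballots, A on 9. A wins 9–6.
G vs B: G preferred on 2+3+1 = 6 ballots; B wins 9–6.
G–F: F 10–5.
G beats no one; loses to A, B, F — 0 pairwise wins.

0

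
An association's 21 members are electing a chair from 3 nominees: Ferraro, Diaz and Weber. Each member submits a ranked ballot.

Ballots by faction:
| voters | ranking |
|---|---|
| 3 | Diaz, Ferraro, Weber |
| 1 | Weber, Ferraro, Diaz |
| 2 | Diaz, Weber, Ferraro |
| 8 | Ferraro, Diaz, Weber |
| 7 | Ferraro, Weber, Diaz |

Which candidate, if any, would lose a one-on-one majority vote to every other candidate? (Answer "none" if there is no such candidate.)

Weber

Head-to-head results (21 voters):
Ferraro vs Diaz: Ferraro preferred on 1+8+7 = 16 ballots; Ferraro wins 16–5.
Ferraro vs Weber: Ferraro wins 18–3.
Diaz vs Weber: Diaz, 13–8.
Weber is beaten in every head-to-head and is the Condorcet loser.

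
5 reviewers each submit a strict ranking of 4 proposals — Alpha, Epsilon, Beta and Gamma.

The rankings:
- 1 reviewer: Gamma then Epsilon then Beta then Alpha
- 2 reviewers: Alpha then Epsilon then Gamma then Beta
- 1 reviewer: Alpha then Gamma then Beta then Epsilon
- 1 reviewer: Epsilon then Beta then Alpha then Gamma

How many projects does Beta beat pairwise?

0

Beta against each rival (5 reviewers):
Beta vs Alpha: Alpha, 3–2.
Beta–Epsilon: Epsilon 4–1.
Beta vs Gamma: 1 to 4, Gamma.
Beta beats no one; loses to Alpha, Epsilon, Gamma — 0 pairwise wins.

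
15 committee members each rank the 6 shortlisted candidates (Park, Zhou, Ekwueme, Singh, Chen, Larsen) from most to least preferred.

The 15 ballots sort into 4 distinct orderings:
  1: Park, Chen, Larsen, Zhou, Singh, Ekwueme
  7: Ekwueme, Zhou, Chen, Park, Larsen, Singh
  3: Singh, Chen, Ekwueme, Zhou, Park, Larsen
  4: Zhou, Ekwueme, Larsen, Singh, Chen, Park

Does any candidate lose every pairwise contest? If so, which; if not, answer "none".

Singh

Pairwise majorities:
Park vs Zhou: Park preferred on 1 ballot; Zhou wins 14–1.
Park vs Ekwueme: Park preferred on 1 ballot; Ekwueme wins 14–1.
Park vs Singh: Park preferred on 1+7 = 8 ballots; Park wins 8–7.
Park–Chen: Chen 14–1.
Park vs Larsen: 1+7+3 = 11 for Park, 4 for Larsen — Park by 11–4.
Zhou vs Ekwueme: Zhou is ranked higher on 1+4 = 5 ballots, Ekwueme on 10. Ekwueme wins 10–5.
Zhou vs Singh: Zhou preferred on 1+7+4 = 12 ballots; Zhou wins 12–3.
Zhou–Chen: Zhou 11–4.
Zhou–Larsen: Zhou 14–1.
Ekwueme–Singh: Ekwueme 11–4.
Ekwueme vs Chen: Ekwueme, 11–4.
Ekwueme vs Larsen: 7+3+4 = 14 for Ekwueme, 1 for Larsen — Ekwueme by 14–1.
Singh vs Chen: Singh is ranked higher on 3+4 = 7 ballots, Chen on 8. Chen wins 8–7.
Singh vs Larsen: Singh preferred on 3 ballots; Larsen wins 12–3.
Chen vs Larsen: 1+7+3 = 11 for Chen, 4 for Larsen — Chen by 11–4.
Only Singh has no wins; Singh is the Condorcet loser.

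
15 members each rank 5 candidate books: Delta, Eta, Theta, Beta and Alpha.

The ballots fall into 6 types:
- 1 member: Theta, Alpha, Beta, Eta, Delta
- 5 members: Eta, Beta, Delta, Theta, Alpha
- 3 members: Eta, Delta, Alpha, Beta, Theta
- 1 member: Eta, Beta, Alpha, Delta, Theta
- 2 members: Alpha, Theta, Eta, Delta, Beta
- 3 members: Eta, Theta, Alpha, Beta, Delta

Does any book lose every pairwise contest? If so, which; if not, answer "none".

none

Pairwise majorities:
Delta vs Eta: Delta preferred on 0 ballots; Eta wins 15–0.
Delta vs Theta: Delta preferred on 5+3+1 = 9 ballots; Delta wins 9–6.
Delta vs Beta: 3+2 = 5 for Delta, 10 for Beta — Beta by 10–5.
Delta vs Alpha: 8 to 7, Delta.
Eta–Theta: Eta 12–3.
Eta vs Beta: Eta preferred on 5+3+1+2+3 = 14 ballots; Eta wins 14–1.
Eta vs Alpha: 12 to 3, Eta.
Theta vs Beta: Theta is ranked higher on 1+2+3 = 6 ballots, Beta on 9. Beta wins 9–6.
Theta vs Alpha: 9 to 6, Theta.
Beta vs Alpha: Alpha, 9–6.
Each book has at least one pairwise win (Delta beats Theta; Eta beats Delta; Theta beats Alpha; Beta beats Delta; Alpha beats Beta) — no Condorcet loser.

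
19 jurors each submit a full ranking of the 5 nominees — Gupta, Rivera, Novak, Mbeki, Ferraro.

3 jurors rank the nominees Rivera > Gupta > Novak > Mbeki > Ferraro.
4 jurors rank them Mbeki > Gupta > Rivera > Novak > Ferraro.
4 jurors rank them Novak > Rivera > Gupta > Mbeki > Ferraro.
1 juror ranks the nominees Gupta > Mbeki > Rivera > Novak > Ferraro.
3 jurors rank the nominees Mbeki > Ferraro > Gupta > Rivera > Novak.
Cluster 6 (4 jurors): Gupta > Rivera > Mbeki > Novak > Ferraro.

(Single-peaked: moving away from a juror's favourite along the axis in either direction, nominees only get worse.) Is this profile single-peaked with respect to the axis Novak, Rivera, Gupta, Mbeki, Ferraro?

yes

Axis positions: Novak=1, Rivera=2, Gupta=3, Mbeki=4, Ferraro=5.
Cluster 1 (peak Rivera at position 2): ranking walks positions 2-3-1-4-5, expanding outward from the peak — single-peaked.
Cluster 2 (peak Mbeki at position 4): ranking walks positions 4-3-2-1-5, expanding outward from the peak — single-peaked.
Cluster 3 (peak Novak at position 1): ranking walks positions 1-2-3-4-5, expanding outward from the peak — single-peaked.
Cluster 4 (peak Gupta at position 3): ranking walks positions 3-4-2-1-5, expanding outward from the peak — single-peaked.
Cluster 5 (peak Mbeki at position 4): ranking walks positions 4-5-3-2-1, expanding outward from the peak — single-peaked.
Cluster 6 (peak Gupta at position 3): ranking walks positions 3-2-4-1-5, expanding outward from the peak — single-peaked.
Every ranking is single-peaked on this axis.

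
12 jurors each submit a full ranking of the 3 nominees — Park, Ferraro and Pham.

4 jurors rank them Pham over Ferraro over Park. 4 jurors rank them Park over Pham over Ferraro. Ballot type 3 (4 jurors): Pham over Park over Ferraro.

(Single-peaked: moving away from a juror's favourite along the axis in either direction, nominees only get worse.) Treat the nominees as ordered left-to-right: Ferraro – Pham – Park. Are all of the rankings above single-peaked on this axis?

Axis positions: Ferraro=1, Pham=2, Park=3.
Ballot type 1 (peak Pham at position 2): ranking walks positions 2-1-3, expanding outward from the peak — single-peaked.
Ballot type 2 (peak Park at position 3): ranking walks positions 3-2-1, expanding outward from the peak — single-peaked.
Ballot type 3 (peak Pham at position 2): ranking walks positions 2-3-1, expanding outward from the peak — single-peaked.
Every ranking is single-peaked on this axis.

yes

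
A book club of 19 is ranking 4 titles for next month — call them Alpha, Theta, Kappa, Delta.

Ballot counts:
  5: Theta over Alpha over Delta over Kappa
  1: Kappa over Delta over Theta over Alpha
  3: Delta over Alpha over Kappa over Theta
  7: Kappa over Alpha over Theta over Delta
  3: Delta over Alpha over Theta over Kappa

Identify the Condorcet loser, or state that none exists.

none

Head-to-head results (19 members):
Alpha vs Theta: 3+7+3 = 13 for Alpha, 6 for Theta — Alpha by 13–6.
Alpha vs Kappa: Alpha wins 11–8.
Alpha vs Delta: Alpha is ranked higher on 5+7 = 12 ballots, Delta on 7. Alpha wins 12–7.
Theta vs Kappa: Kappa, 11–8.
Theta vs Delta: Theta, 12–7.
Kappa vs Delta: Kappa preferred on 1+7 = 8 ballots; Delta wins 11–8.
Each book has at least one pairwise win (Alpha beats Theta; Theta beats Delta; Kappa beats Theta; Delta beats Kappa) — no Condorcet loser.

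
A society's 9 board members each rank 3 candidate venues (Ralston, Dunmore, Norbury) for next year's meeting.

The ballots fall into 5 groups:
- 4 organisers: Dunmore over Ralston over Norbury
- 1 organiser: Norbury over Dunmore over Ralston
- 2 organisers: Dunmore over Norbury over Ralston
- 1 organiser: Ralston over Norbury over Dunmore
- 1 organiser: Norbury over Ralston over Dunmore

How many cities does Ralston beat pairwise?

1

Ralston against each rival (9 organisers):
Ralston vs Dunmore: Ralston is ranked higher on 1+1 = 2 ballots, Dunmore on 7. Dunmore wins 7–2.
Ralston vs Norbury: Ralston preferred on 4+1 = 5 ballots; Ralston wins 5–4.
Ralston beats Norbury; loses to Dunmore — 1 pairwise win.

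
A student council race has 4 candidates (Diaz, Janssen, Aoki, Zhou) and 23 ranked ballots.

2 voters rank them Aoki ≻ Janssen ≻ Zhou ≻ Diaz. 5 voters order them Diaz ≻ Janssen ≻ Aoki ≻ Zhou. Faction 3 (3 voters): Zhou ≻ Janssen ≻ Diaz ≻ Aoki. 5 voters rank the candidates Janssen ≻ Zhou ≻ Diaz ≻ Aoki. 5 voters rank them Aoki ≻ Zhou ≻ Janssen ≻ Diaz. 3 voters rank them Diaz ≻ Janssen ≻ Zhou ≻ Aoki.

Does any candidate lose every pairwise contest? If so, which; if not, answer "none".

none

Head-to-head results (23 voters):
Diaz vs Janssen: Janssen, 15–8.
Diaz vs Aoki: 16 to 7, Diaz.
Diaz vs Zhou: Diaz preferred on 5+3 = 8 ballots; Zhou wins 15–8.
Janssen vs Aoki: 16 to 7, Janssen.
Janssen vs Zhou: 2+5+5+3 = 15 for Janssen, 8 for Zhou — Janssen by 15–8.
Aoki vs Zhou: 2+5+5 = 12 for Aoki, 11 for Zhou — Aoki by 12–11.
Every candidate wins at least one matchup (Diaz beats Aoki; Janssen beats Diaz; Aoki beats Zhou; Zhou beats Diaz), so there is no Condorcet loser.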